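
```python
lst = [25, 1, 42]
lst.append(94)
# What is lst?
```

[25, 1, 42, 94]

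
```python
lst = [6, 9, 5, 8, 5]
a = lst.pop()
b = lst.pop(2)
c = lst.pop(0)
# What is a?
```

After line 1: lst = [6, 9, 5, 8, 5]
After line 2 (pop() -> a = 5): lst = [6, 9, 5, 8]
After line 3 (pop(2) -> b = 5): lst = [6, 9, 8]
After line 4 (pop(0) -> c = 6): lst = [9, 8]

5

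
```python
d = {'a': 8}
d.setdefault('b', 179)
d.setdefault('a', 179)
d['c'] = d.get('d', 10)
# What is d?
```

After line 1: d = {'a': 8}
After line 2 (setdefault adds 'b'=179): d = {'a': 8, 'b': 179}
After line 3 (setdefault 'a' no-op, already exists): d = {'a': 8, 'b': 179}
After line 4 (get('d', 10) returns default since 'd' not in d): d = {'a': 8, 'b': 179, 'c': 10}

{'a': 8, 'b': 179, 'c': 10}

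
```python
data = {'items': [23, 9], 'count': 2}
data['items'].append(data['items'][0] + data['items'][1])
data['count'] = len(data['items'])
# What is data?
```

After line 1: data = {'items': [23, 9], 'count': 2}
After line 2 (append 23 + 9 = 32): data = {'items': [23, 9, 32], 'count': 2}
After line 3 (count = len(items) = 3): data = {'items': [23, 9, 32], 'count': 3}

{'items': [23, 9, 32], 'count': 3}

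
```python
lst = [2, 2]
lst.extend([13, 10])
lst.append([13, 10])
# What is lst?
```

After line 1: lst = [2, 2]
After line 2 (extend unpacks [13, 10]): lst = [2, 2, 13, 10]
After line 3 (append adds [13, 10] as single element): lst = [2, 2, 13, 10, [13, 10]]

[2, 2, 13, 10, [13, 10]]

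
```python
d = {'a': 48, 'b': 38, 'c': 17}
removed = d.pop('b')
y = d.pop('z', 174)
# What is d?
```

After line 1: d = {'a': 48, 'b': 38, 'c': 17}
After line 2 (pop 'b' returns 38): d = {'a': 48, 'c': 17}, removed = 38
After line 3 (pop 'z' missing, returns default 174): d = {'a': 48, 'c': 17}, y = 174

{'a': 48, 'c': 17}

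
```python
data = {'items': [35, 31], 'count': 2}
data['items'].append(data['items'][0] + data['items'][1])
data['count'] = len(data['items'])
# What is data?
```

After line 1: data = {'items': [35, 31], 'count': 2}
After line 2 (append 35 + 31 = 66): data = {'items': [35, 31, 66], 'count': 2}
After line 3 (count = len(items) = 3): data = {'items': [35, 31, 66], 'count': 3}

{'items': [35, 31, 66], 'count': 3}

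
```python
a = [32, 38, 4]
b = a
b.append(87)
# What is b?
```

After line 1: a = [32, 38, 4]
After line 2 (b = a is an alias, same object): a = [32, 38, 4], b = [32, 38, 4]
After line 3 (b.append mutates the shared list): a = [32, 38, 4, 87], b = [32, 38, 4, 87]

[32, 38, 4, 87]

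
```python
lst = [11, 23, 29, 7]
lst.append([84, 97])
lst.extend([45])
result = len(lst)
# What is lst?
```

After line 1: lst = [11, 23, 29, 7]
After line 2 (append adds [84, 97] as single element): lst = [11, 23, 29, 7, [84, 97]]
After line 3 (extend unpacks [45], adds 45): lst = [11, 23, 29, 7, [84, 97], 45]
After line 4: result = len(lst) = 6

[11, 23, 29, 7, [84, 97], 45]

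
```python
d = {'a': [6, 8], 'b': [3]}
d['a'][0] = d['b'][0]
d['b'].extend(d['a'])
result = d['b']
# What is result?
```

After line 1: d = {'a': [6, 8], 'b': [3]}
After line 2 (a[0] = b[0] = 3): d = {'a': [3, 8], 'b': [3]}
After line 3 (b.extend(a) appends [3, 8]): d = {'a': [3, 8], 'b': [3, 3, 8]}
After line 4: result = d['b'] = [3, 3, 8]

[3, 3, 8]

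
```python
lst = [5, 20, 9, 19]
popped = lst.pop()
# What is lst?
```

[5, 20, 9]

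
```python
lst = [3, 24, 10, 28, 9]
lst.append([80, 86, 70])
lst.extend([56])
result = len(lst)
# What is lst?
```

After line 1: lst = [3, 24, 10, 28, 9]
After line 2 (append adds [80, 86, 70] as single element): lst = [3, 24, 10, 28, 9, [80, 86, 70]]
After line 3 (extend unpacks [56], adds 56): lst = [3, 24, 10, 28, 9, [80, 86, 70], 56]
After line 4: result = len(lst) = 7

[3, 24, 10, 28, 9, [80, 86, 70], 56]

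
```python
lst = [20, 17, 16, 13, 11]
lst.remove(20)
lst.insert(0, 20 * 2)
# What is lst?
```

After line 1: lst = [20, 17, 16, 13, 11]
After line 2 (remove first 20): lst = [17, 16, 13, 11]
After line 3 (insert 40 at index 0): lst = [40, 17, 16, 13, 11]

[40, 17, 16, 13, 11]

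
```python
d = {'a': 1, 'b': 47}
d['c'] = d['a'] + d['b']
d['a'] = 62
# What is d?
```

After line 1: d = {'a': 1, 'b': 47}
After line 2 (d['c'] = 1 + 47): d = {'a': 1, 'b': 47, 'c': 48}
After line 3: d = {'a': 62, 'b': 47, 'c': 48}

{'a': 62, 'b': 47, 'c': 48}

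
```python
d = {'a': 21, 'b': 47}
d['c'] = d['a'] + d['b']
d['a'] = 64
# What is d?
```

After line 1: d = {'a': 21, 'b': 47}
After line 2 (d['c'] = 21 + 47): d = {'a': 21, 'b': 47, 'c': 68}
After line 3: d = {'a': 64, 'b': 47, 'c': 68}

{'a': 64, 'b': 47, 'c': 68}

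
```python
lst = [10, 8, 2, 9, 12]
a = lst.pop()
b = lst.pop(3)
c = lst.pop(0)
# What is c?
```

After line 1: lst = [10, 8, 2, 9, 12]
After line 2 (pop() -> a = 12): lst = [10, 8, 2, 9]
After line 3 (pop(3) -> b = 9): lst = [10, 8, 2]
After line 4 (pop(0) -> c = 10): lst = [8, 2]

10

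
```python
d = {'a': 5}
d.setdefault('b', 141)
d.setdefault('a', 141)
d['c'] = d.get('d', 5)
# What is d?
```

After line 1: d = {'a': 5}
After line 2 (setdefault adds 'b'=141): d = {'a': 5, 'b': 141}
After line 3 (setdefault 'a' no-op, already exists): d = {'a': 5, 'b': 141}
After line 4 (get('d', 5) returns default since 'd' not in d): d = {'a': 5, 'b': 141, 'c': 5}

{'a': 5, 'b': 141, 'c': 5}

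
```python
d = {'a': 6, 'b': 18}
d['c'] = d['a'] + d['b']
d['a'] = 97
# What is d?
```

After line 1: d = {'a': 6, 'b': 18}
After line 2 (d['c'] = 6 + 18): d = {'a': 6, 'b': 18, 'c': 24}
After line 3: d = {'a': 97, 'b': 18, 'c': 24}

{'a': 97, 'b': 18, 'c': 24}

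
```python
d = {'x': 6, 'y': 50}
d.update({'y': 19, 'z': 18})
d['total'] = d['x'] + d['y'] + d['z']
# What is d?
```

After line 1: d = {'x': 6, 'y': 50}
After line 2 (y overwritten, z added): d = {'x': 6, 'y': 19, 'z': 18}
After line 3 (total = 6 + 19 + 18 = 43): d = {'x': 6, 'y': 19, 'z': 18, 'total': 43}

{'x': 6, 'y': 19, 'z': 18, 'total': 43}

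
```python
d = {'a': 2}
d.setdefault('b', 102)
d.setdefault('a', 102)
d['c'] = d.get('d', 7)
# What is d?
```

After line 1: d = {'a': 2}
After line 2 (setdefault adds 'b'=102): d = {'a': 2, 'b': 102}
After line 3 (setdefault 'a' no-op, already exists): d = {'a': 2, 'b': 102}
After line 4 (get('d', 7) returns default since 'd' not in d): d = {'a': 2, 'b': 102, 'c': 7}

{'a': 2, 'b': 102, 'c': 7}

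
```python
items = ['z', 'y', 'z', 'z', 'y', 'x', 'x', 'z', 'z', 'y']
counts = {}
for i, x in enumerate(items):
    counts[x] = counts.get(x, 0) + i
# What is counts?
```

Initial: counts = {}, items = ['z', 'y', 'z', 'z', 'y', 'x', 'x', 'z', 'z', 'y']
i=0, x='z': counts = {'z': 0}
i=1, x='y': counts = {'z': 0, 'y': 1}
i=2, x='z': counts = {'z': 2, 'y': 1}
i=3, x='z': counts = {'z': 5, 'y': 1}
i=4, x='y': counts = {'z': 5, 'y': 5}
i=5, x='x': counts = {'z': 5, 'y': 5, 'x': 5}
i=6, x='x': counts = {'z': 5, 'y': 5, 'x': 11}
i=7, x='z': counts = {'z': 12, 'y': 5, 'x': 11}
i=8, x='z': counts = {'z': 20, 'y': 5, 'x': 11}
i=9, x='y': counts = {'z': 20, 'y': 14, 'x': 11}

{'z': 20, 'y': 14, 'x': 11}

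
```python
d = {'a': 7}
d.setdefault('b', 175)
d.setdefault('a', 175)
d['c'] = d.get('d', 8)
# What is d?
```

After line 1: d = {'a': 7}
After line 2 (setdefault adds 'b'=175): d = {'a': 7, 'b': 175}
After line 3 (setdefault 'a' no-op, already exists): d = {'a': 7, 'b': 175}
After line 4 (get('d', 8) returns default since 'd' not in d): d = {'a': 7, 'b': 175, 'c': 8}

{'a': 7, 'b': 175, 'c': 8}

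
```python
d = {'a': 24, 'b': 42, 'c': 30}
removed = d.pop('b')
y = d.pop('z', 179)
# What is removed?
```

After line 1: d = {'a': 24, 'b': 42, 'c': 30}
After line 2 (pop 'b' returns 42): d = {'a': 24, 'c': 30}, removed = 42
After line 3 (pop 'z' missing, returns default 179): d = {'a': 24, 'c': 30}, y = 179

42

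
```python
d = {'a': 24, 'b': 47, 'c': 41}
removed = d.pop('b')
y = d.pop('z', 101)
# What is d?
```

After line 1: d = {'a': 24, 'b': 47, 'c': 41}
After line 2 (pop 'b' returns 47): d = {'a': 24, 'c': 41}, removed = 47
After line 3 (pop 'z' missing, returns default 101): d = {'a': 24, 'c': 41}, y = 101

{'a': 24, 'c': 41}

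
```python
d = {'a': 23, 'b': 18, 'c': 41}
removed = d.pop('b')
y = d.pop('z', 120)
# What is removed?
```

After line 1: d = {'a': 23, 'b': 18, 'c': 41}
After line 2 (pop 'b' returns 18): d = {'a': 23, 'c': 41}, removed = 18
After line 3 (pop 'z' missing, returns default 120): d = {'a': 23, 'c': 41}, y = 120

18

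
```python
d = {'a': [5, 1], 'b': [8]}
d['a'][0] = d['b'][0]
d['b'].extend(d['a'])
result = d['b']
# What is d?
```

After line 1: d = {'a': [5, 1], 'b': [8]}
After line 2 (a[0] = b[0] = 8): d = {'a': [8, 1], 'b': [8]}
After line 3 (b.extend(a) appends [8, 1]): d = {'a': [8, 1], 'b': [8, 8, 1]}
After line 4: result = d['b'] = [8, 8, 1]

{'a': [8, 1], 'b': [8, 8, 1]}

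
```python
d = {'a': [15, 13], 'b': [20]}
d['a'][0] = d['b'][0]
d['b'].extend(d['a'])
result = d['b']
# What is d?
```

After line 1: d = {'a': [15, 13], 'b': [20]}
After line 2 (a[0] = b[0] = 20): d = {'a': [20, 13], 'b': [20]}
After line 3 (b.extend(a) appends [20, 13]): d = {'a': [20, 13], 'b': [20, 20, 13]}
After line 4: result = d['b'] = [20, 20, 13]

{'a': [20, 13], 'b': [20, 20, 13]}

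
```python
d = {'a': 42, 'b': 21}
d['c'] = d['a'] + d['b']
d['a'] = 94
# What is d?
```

After line 1: d = {'a': 42, 'b': 21}
After line 2 (d['c'] = 42 + 21): d = {'a': 42, 'b': 21, 'c': 63}
After line 3: d = {'a': 94, 'b': 21, 'c': 63}

{'a': 94, 'b': 21, 'c': 63}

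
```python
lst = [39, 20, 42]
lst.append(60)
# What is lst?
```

[39, 20, 42, 60]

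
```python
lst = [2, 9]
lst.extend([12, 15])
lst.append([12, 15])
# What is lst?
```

After line 1: lst = [2, 9]
After line 2 (extend unpacks [12, 15]): lst = [2, 9, 12, 15]
After line 3 (append adds [12, 15] as single element): lst = [2, 9, 12, 15, [12, 15]]

[2, 9, 12, 15, [12, 15]]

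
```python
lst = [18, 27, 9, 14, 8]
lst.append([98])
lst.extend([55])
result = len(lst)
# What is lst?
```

After line 1: lst = [18, 27, 9, 14, 8]
After line 2 (append adds [98] as single element): lst = [18, 27, 9, 14, 8, [98]]
After line 3 (extend unpacks [55], adds 55): lst = [18, 27, 9, 14, 8, [98], 55]
After line 4: result = len(lst) = 7

[18, 27, 9, 14, 8, [98], 55]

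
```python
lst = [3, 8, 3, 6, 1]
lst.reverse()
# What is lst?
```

[1, 6, 3, 8, 3]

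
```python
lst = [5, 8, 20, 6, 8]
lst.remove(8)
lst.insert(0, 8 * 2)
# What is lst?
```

After line 1: lst = [5, 8, 20, 6, 8]
After line 2 (remove first 8): lst = [5, 20, 6, 8]
After line 3 (insert 16 at index 0): lst = [16, 5, 20, 6, 8]

[16, 5, 20, 6, 8]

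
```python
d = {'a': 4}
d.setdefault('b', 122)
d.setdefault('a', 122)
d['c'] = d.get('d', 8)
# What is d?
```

After line 1: d = {'a': 4}
After line 2 (setdefault adds 'b'=122): d = {'a': 4, 'b': 122}
After line 3 (setdefault 'a' no-op, already exists): d = {'a': 4, 'b': 122}
After line 4 (get('d', 8) returns default since 'd' not in d): d = {'a': 4, 'b': 122, 'c': 8}

{'a': 4, 'b': 122, 'c': 8}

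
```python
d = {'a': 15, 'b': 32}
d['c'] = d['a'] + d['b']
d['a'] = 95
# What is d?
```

After line 1: d = {'a': 15, 'b': 32}
After line 2 (d['c'] = 15 + 32): d = {'a': 15, 'b': 32, 'c': 47}
After line 3: d = {'a': 95, 'b': 32, 'c': 47}

{'a': 95, 'b': 32, 'c': 47}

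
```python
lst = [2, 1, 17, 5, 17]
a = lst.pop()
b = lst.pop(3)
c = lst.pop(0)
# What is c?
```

After line 1: lst = [2, 1, 17, 5, 17]
After line 2 (pop() -> a = 17): lst = [2, 1, 17, 5]
After line 3 (pop(3) -> b = 5): lst = [2, 1, 17]
After line 4 (pop(0) -> c = 2): lst = [1, 17]

2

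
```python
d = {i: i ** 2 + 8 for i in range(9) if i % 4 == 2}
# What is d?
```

{2: 12, 6: 44}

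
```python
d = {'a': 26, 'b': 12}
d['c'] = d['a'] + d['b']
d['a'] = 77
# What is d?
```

After line 1: d = {'a': 26, 'b': 12}
After line 2 (d['c'] = 26 + 12): d = {'a': 26, 'b': 12, 'c': 38}
After line 3: d = {'a': 77, 'b': 12, 'c': 38}

{'a': 77, 'b': 12, 'c': 38}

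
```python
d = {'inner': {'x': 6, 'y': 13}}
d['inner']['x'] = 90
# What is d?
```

After line 1: d = {'inner': {'x': 6, 'y': 13}}
After line 2 (inner x overwritten): d = {'inner': {'x': 90, 'y': 13}}

{'inner': {'x': 90, 'y': 13}}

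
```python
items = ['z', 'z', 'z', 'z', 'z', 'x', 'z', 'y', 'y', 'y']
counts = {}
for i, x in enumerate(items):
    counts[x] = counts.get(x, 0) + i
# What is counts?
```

Initial: counts = {}, items = ['z', 'z', 'z', 'z', 'z', 'x', 'z', 'y', 'y', 'y']
i=0, x='z': counts = {'z': 0}
i=1, x='z': counts = {'z': 1}
i=2, x='z': counts = {'z': 3}
i=3, x='z': counts = {'z': 6}
i=4, x='z': counts = {'z': 10}
i=5, x='x': counts = {'z': 10, 'x': 5}
i=6, x='z': counts = {'z': 16, 'x': 5}
i=7, x='y': counts = {'z': 16, 'x': 5, 'y': 7}
i=8, x='y': counts = {'z': 16, 'x': 5, 'y': 15}
i=9, x='y': counts = {'z': 16, 'x': 5, 'y': 24}

{'z': 16, 'x': 5, 'y': 24}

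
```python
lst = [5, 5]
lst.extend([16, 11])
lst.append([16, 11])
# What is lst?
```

After line 1: lst = [5, 5]
After line 2 (extend unpacks [16, 11]): lst = [5, 5, 16, 11]
After line 3 (append adds [16, 11] as single element): lst = [5, 5, 16, 11, [16, 11]]

[5, 5, 16, 11, [16, 11]]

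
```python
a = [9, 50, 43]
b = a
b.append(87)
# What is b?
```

After line 1: a = [9, 50, 43]
After line 2 (b = a is an alias, same object): a = [9, 50, 43], b = [9, 50, 43]
After line 3 (b.append mutates the shared list): a = [9, 50, 43, 87], b = [9, 50, 43, 87]

[9, 50, 43, 87]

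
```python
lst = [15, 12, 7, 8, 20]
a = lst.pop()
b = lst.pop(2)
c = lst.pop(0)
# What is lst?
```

After line 1: lst = [15, 12, 7, 8, 20]
After line 2 (pop() -> a = 20): lst = [15, 12, 7, 8]
After line 3 (pop(2) -> b = 7): lst = [15, 12, 8]
After line 4 (pop(0) -> c = 15): lst = [12, 8]

[12, 8]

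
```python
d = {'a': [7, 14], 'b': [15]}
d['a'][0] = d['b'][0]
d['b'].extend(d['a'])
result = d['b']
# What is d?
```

After line 1: d = {'a': [7, 14], 'b': [15]}
After line 2 (a[0] = b[0] = 15): d = {'a': [15, 14], 'b': [15]}
After line 3 (b.extend(a) appends [15, 14]): d = {'a': [15, 14], 'b': [15, 15, 14]}
After line 4: result = d['b'] = [15, 15, 14]

{'a': [15, 14], 'b': [15, 15, 14]}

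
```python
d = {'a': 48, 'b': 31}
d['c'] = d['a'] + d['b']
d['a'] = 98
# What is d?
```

After line 1: d = {'a': 48, 'b': 31}
After line 2 (d['c'] = 48 + 31): d = {'a': 48, 'b': 31, 'c': 79}
After line 3: d = {'a': 98, 'b': 31, 'c': 79}

{'a': 98, 'b': 31, 'c': 79}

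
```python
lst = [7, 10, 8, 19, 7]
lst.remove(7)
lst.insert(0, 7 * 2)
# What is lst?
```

After line 1: lst = [7, 10, 8, 19, 7]
After line 2 (remove first 7): lst = [10, 8, 19, 7]
After line 3 (insert 14 at index 0): lst = [14, 10, 8, 19, 7]

[14, 10, 8, 19, 7]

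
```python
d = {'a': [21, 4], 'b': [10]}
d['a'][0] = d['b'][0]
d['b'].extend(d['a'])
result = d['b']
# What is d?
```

After line 1: d = {'a': [21, 4], 'b': [10]}
After line 2 (a[0] = b[0] = 10): d = {'a': [10, 4], 'b': [10]}
After line 3 (b.extend(a) appends [10, 4]): d = {'a': [10, 4], 'b': [10, 10, 4]}
After line 4: result = d['b'] = [10, 10, 4]

{'a': [10, 4], 'b': [10, 10, 4]}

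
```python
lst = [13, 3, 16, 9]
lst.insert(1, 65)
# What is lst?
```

[13, 65, 3, 16, 9]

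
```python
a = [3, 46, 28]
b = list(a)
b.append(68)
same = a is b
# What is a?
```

After line 1: a = [3, 46, 28]
After line 2 (b = list(a) is a shallow copy, new object): a = [3, 46, 28], b = [3, 46, 28]
After line 3 (append only mutates b): a = [3, 46, 28], b = [3, 46, 28, 68]
After line 4 (same = a is b; different objects -> False): same = False

[3, 46, 28]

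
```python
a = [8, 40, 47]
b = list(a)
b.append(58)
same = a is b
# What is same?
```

After line 1: a = [8, 40, 47]
After line 2 (b = list(a) is a shallow copy, new object): a = [8, 40, 47], b = [8, 40, 47]
After line 3 (append only mutates b): a = [8, 40, 47], b = [8, 40, 47, 58]
After line 4 (same = a is b; different objects -> False): same = False

False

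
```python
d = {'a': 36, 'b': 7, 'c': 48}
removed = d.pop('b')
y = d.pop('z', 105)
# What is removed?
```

After line 1: d = {'a': 36, 'b': 7, 'c': 48}
After line 2 (pop 'b' returns 7): d = {'a': 36, 'c': 48}, removed = 7
After line 3 (pop 'z' missing, returns default 105): d = {'a': 36, 'c': 48}, y = 105

7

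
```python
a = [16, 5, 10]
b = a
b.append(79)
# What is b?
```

After line 1: a = [16, 5, 10]
After line 2 (b = a is an alias, same object): a = [16, 5, 10], b = [16, 5, 10]
After line 3 (b.append mutates the shared list): a = [16, 5, 10, 79], b = [16, 5, 10, 79]

[16, 5, 10, 79]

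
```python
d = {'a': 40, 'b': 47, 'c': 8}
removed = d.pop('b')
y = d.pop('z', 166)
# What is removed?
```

After line 1: d = {'a': 40, 'b': 47, 'c': 8}
After line 2 (pop 'b' returns 47): d = {'a': 40, 'c': 8}, removed = 47
After line 3 (pop 'z' missing, returns default 166): d = {'a': 40, 'c': 8}, y = 166

47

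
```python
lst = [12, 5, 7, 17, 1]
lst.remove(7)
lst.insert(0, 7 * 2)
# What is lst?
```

After line 1: lst = [12, 5, 7, 17, 1]
After line 2 (remove first 7): lst = [12, 5, 17, 1]
After line 3 (insert 14 at index 0): lst = [14, 12, 5, 17, 1]

[14, 12, 5, 17, 1]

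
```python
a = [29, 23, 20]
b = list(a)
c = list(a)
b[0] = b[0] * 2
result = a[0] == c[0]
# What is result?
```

After line 1: a = [29, 23, 20]
After line 2 (b = list(a), copy): a = [29, 23, 20], b = [29, 23, 20]
After line 3 (c = list(a) is a copy, new object): c = [29, 23, 20]
After line 4 (b[0] = 29 * 2 = 58; only b mutates (copy)): a = [29, 23, 20], b = [58, 23, 20], c = [29, 23, 20]
After line 5 (a[0] = 29, c[0] = 29; result = True)

True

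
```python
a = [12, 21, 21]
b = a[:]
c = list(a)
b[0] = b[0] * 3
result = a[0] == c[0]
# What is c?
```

After line 1: a = [12, 21, 21]
After line 2 (b = a[:], copy): a = [12, 21, 21], b = [12, 21, 21]
After line 3 (c = list(a) is a copy, new object): c = [12, 21, 21]
After line 4 (b[0] = 12 * 3 = 36; only b mutates (copy)): a = [12, 21, 21], b = [36, 21, 21], c = [12, 21, 21]
After line 5 (a[0] = 12, c[0] = 12; result = True)

[12, 21, 21]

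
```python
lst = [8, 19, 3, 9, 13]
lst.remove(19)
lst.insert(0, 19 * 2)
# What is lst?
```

After line 1: lst = [8, 19, 3, 9, 13]
After line 2 (remove first 19): lst = [8, 3, 9, 13]
After line 3 (insert 38 at index 0): lst = [38, 8, 3, 9, 13]

[38, 8, 3, 9, 13]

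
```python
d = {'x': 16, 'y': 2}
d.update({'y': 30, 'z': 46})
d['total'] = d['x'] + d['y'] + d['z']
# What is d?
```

After line 1: d = {'x': 16, 'y': 2}
After line 2 (y overwritten, z added): d = {'x': 16, 'y': 30, 'z': 46}
After line 3 (total = 16 + 30 + 46 = 92): d = {'x': 16, 'y': 30, 'z': 46, 'total': 92}

{'x': 16, 'y': 30, 'z': 46, 'total': 92}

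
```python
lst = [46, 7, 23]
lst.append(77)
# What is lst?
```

[46, 7, 23, 77]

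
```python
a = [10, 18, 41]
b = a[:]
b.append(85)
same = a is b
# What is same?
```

After line 1: a = [10, 18, 41]
After line 2 (b = a[:] is a shallow copy, new object): a = [10, 18, 41], b = [10, 18, 41]
After line 3 (append only mutates b): a = [10, 18, 41], b = [10, 18, 41, 85]
After line 4 (same = a is b; different objects -> False): same = False

False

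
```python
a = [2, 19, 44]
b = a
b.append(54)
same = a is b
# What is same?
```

After line 1: a = [2, 19, 44]
After line 2 (b = a is an alias, same object): a = [2, 19, 44], b = [2, 19, 44]
After line 3 (b.append mutates the shared list): a = [2, 19, 44, 54], b = [2, 19, 44, 54]
After line 4 (same = a is b; same object -> True): same = True

True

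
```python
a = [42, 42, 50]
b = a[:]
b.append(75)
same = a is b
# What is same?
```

After line 1: a = [42, 42, 50]
After line 2 (b = a[:] is a shallow copy, new object): a = [42, 42, 50], b = [42, 42, 50]
After line 3 (append only mutates b): a = [42, 42, 50], b = [42, 42, 50, 75]
After line 4 (same = a is b; different objects -> False): same = False

False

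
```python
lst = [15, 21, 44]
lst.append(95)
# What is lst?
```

[15, 21, 44, 95]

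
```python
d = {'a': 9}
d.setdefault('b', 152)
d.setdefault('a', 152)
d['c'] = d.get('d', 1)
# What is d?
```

After line 1: d = {'a': 9}
After line 2 (setdefault adds 'b'=152): d = {'a': 9, 'b': 152}
After line 3 (setdefault 'a' no-op, already exists): d = {'a': 9, 'b': 152}
After line 4 (get('d', 1) returns default since 'd' not in d): d = {'a': 9, 'b': 152, 'c': 1}

{'a': 9, 'b': 152, 'c': 1}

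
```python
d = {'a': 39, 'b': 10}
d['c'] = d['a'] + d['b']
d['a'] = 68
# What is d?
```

After line 1: d = {'a': 39, 'b': 10}
After line 2 (d['c'] = 39 + 10): d = {'a': 39, 'b': 10, 'c': 49}
After line 3: d = {'a': 68, 'b': 10, 'c': 49}

{'a': 68, 'b': 10, 'c': 49}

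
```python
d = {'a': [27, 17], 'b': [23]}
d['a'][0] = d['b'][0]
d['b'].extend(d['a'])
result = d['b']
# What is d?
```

After line 1: d = {'a': [27, 17], 'b': [23]}
After line 2 (a[0] = b[0] = 23): d = {'a': [23, 17], 'b': [23]}
After line 3 (b.extend(a) appends [23, 17]): d = {'a': [23, 17], 'b': [23, 23, 17]}
After line 4: result = d['b'] = [23, 23, 17]

{'a': [23, 17], 'b': [23, 23, 17]}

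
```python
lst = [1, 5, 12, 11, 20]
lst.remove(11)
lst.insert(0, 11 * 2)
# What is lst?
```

After line 1: lst = [1, 5, 12, 11, 20]
After line 2 (remove first 11): lst = [1, 5, 12, 20]
After line 3 (insert 22 at index 0): lst = [22, 1, 5, 12, 20]

[22, 1, 5, 12, 20]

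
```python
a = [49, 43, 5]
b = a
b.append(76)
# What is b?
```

After line 1: a = [49, 43, 5]
After line 2 (b = a is an alias, same object): a = [49, 43, 5], b = [49, 43, 5]
After line 3 (b.append mutates the shared list): a = [49, 43, 5, 76], b = [49, 43, 5, 76]

[49, 43, 5, 76]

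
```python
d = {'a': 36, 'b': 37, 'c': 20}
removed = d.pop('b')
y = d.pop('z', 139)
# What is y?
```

After line 1: d = {'a': 36, 'b': 37, 'c': 20}
After line 2 (pop 'b' returns 37): d = {'a': 36, 'c': 20}, removed = 37
After line 3 (pop 'z' missing, returns default 139): d = {'a': 36, 'c': 20}, y = 139

139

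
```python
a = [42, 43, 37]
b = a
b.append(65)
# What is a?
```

After line 1: a = [42, 43, 37]
After line 2 (b = a is an alias, same object): a = [42, 43, 37], b = [42, 43, 37]
After line 3 (b.append mutates the shared list): a = [42, 43, 37, 65], b = [42, 43, 37, 65]

[42, 43, 37, 65]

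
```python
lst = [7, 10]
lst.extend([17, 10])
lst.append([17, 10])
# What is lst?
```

After line 1: lst = [7, 10]
After line 2 (extend unpacks [17, 10]): lst = [7, 10, 17, 10]
After line 3 (append adds [17, 10] as single element): lst = [7, 10, 17, 10, [17, 10]]

[7, 10, 17, 10, [17, 10]]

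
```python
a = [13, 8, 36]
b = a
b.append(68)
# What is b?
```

After line 1: a = [13, 8, 36]
After line 2 (b = a is an alias, same object): a = [13, 8, 36], b = [13, 8, 36]
After line 3 (b.append mutates the shared list): a = [13, 8, 36, 68], b = [13, 8, 36, 68]

[13, 8, 36, 68]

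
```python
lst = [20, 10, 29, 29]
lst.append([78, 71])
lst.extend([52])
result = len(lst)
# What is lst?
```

After line 1: lst = [20, 10, 29, 29]
After line 2 (append adds [78, 71] as single element): lst = [20, 10, 29, 29, [78, 71]]
After line 3 (extend unpacks [52], adds 52): lst = [20, 10, 29, 29, [78, 71], 52]
After line 4: result = len(lst) = 6

[20, 10, 29, 29, [78, 71], 52]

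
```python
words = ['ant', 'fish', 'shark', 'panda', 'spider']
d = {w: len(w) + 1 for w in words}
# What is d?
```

{'ant': 4, 'fish': 5, 'shark': 6, 'panda': 6, 'spider': 7}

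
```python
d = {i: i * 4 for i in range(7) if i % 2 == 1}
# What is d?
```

{1: 4, 3: 12, 5: 20}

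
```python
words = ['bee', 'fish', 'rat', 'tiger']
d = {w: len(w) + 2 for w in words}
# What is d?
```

{'bee': 5, 'fish': 6, 'rat': 5, 'tiger': 7}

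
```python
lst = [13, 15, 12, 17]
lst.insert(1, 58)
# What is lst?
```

[13, 58, 15, 12, 17]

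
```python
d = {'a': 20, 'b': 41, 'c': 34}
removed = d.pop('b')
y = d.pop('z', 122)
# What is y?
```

After line 1: d = {'a': 20, 'b': 41, 'c': 34}
After line 2 (pop 'b' returns 41): d = {'a': 20, 'c': 34}, removed = 41
After line 3 (pop 'z' missing, returns default 122): d = {'a': 20, 'c': 34}, y = 122

122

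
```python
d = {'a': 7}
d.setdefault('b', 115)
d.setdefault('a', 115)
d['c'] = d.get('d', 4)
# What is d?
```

After line 1: d = {'a': 7}
After line 2 (setdefault adds 'b'=115): d = {'a': 7, 'b': 115}
After line 3 (setdefault 'a' no-op, already exists): d = {'a': 7, 'b': 115}
After line 4 (get('d', 4) returns default since 'd' not in d): d = {'a': 7, 'b': 115, 'c': 4}

{'a': 7, 'b': 115, 'c': 4}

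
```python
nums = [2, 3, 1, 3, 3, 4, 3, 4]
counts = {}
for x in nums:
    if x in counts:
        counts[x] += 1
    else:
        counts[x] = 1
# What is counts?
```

Initial: counts = {}, nums = [2, 3, 1, 3, 3, 4, 3, 4]
See 2: counts = {2: 1}
See 3: counts = {2: 1, 3: 1}
See 1: counts = {2: 1, 3: 1, 1: 1}
See 3: counts = {2: 1, 3: 2, 1: 1}
See 3: counts = {2: 1, 3: 3, 1: 1}
See 4: counts = {2: 1, 3: 3, 1: 1, 4: 1}
See 3: counts = {2: 1, 3: 4, 1: 1, 4: 1}
See 4: counts = {2: 1, 3: 4, 1: 1, 4: 2}

{2: 1, 3: 4, 1: 1, 4: 2}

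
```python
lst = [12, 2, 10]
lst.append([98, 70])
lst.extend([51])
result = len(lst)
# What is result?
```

After line 1: lst = [12, 2, 10]
After line 2 (append adds [98, 70] as single element): lst = [12, 2, 10, [98, 70]]
After line 3 (extend unpacks [51], adds 51): lst = [12, 2, 10, [98, 70], 51]
After line 4: result = len(lst) = 5

5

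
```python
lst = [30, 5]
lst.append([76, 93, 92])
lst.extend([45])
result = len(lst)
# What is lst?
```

After line 1: lst = [30, 5]
After line 2 (append adds [76, 93, 92] as single element): lst = [30, 5, [76, 93, 92]]
After line 3 (extend unpacks [45], adds 45): lst = [30, 5, [76, 93, 92], 45]
After line 4: result = len(lst) = 4

[30, 5, [76, 93, 92], 45]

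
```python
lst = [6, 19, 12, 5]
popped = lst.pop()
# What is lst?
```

[6, 19, 12]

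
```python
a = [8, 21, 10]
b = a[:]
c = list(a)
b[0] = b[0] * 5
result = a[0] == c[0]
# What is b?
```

After line 1: a = [8, 21, 10]
After line 2 (b = a[:], copy): a = [8, 21, 10], b = [8, 21, 10]
After line 3 (c = list(a) is a copy, new object): c = [8, 21, 10]
After line 4 (b[0] = 8 * 5 = 40; only b mutates (copy)): a = [8, 21, 10], b = [40, 21, 10], c = [8, 21, 10]
After line 5 (a[0] = 8, c[0] = 8; result = True)

[40, 21, 10]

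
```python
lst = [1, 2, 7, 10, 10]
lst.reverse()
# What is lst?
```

[10, 10, 7, 2, 1]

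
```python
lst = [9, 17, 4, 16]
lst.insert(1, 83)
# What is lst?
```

[9, 83, 17, 4, 16]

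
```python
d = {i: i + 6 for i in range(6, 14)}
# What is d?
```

{6: 12, 7: 13, 8: 14, 9: 15, 10: 16, 11: 17, 12: 18, 13: 19}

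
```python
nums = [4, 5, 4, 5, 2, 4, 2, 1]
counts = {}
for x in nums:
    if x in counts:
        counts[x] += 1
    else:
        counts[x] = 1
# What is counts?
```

Initial: counts = {}, nums = [4, 5, 4, 5, 2, 4, 2, 1]
See 4: counts = {4: 1}
See 5: counts = {4: 1, 5: 1}
See 4: counts = {4: 2, 5: 1}
See 5: counts = {4: 2, 5: 2}
See 2: counts = {4: 2, 5: 2, 2: 1}
See 4: counts = {4: 3, 5: 2, 2: 1}
See 2: counts = {4: 3, 5: 2, 2: 2}
See 1: counts = {4: 3, 5: 2, 2: 2, 1: 1}

{4: 3, 5: 2, 2: 2, 1: 1}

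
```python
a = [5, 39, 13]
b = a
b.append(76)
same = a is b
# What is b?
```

After line 1: a = [5, 39, 13]
After line 2 (b = a is an alias, same object): a = [5, 39, 13], b = [5, 39, 13]
After line 3 (b.append mutates the shared list): a = [5, 39, 13, 76], b = [5, 39, 13, 76]
After line 4 (same = a is b; same object -> True): same = True

[5, 39, 13, 76]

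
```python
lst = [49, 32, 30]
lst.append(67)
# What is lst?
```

[49, 32, 30, 67]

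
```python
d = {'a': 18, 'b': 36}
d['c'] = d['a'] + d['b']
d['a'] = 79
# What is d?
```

After line 1: d = {'a': 18, 'b': 36}
After line 2 (d['c'] = 18 + 36): d = {'a': 18, 'b': 36, 'c': 54}
After line 3: d = {'a': 79, 'b': 36, 'c': 54}

{'a': 79, 'b': 36, 'c': 54}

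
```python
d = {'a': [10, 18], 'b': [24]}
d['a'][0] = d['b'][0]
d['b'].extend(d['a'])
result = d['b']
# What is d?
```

After line 1: d = {'a': [10, 18], 'b': [24]}
After line 2 (a[0] = b[0] = 24): d = {'a': [24, 18], 'b': [24]}
After line 3 (b.extend(a) appends [24, 18]): d = {'a': [24, 18], 'b': [24, 24, 18]}
After line 4: result = d['b'] = [24, 24, 18]

{'a': [24, 18], 'b': [24, 24, 18]}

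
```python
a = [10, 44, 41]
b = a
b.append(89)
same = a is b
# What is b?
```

After line 1: a = [10, 44, 41]
After line 2 (b = a is an alias, same object): a = [10, 44, 41], b = [10, 44, 41]
After line 3 (b.append mutates the shared list): a = [10, 44, 41, 89], b = [10, 44, 41, 89]
After line 4 (same = a is b; same object -> True): same = True

[10, 44, 41, 89]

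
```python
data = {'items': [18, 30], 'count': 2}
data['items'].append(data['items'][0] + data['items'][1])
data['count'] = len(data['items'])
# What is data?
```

After line 1: data = {'items': [18, 30], 'count': 2}
After line 2 (append 18 + 30 = 48): data = {'items': [18, 30, 48], 'count': 2}
After line 3 (count = len(items) = 3): data = {'items': [18, 30, 48], 'count': 3}

{'items': [18, 30, 48], 'count': 3}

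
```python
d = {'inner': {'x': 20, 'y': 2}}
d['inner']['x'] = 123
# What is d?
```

After line 1: d = {'inner': {'x': 20, 'y': 2}}
After line 2 (inner x overwritten): d = {'inner': {'x': 123, 'y': 2}}

{'inner': {'x': 123, 'y': 2}}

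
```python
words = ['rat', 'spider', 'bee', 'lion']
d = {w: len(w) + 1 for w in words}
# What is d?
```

{'rat': 4, 'spider': 7, 'bee': 4, 'lion': 5}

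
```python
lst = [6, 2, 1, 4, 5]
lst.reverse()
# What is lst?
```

[5, 4, 1, 2, 6]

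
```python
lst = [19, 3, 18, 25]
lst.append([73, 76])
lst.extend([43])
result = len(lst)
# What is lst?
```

After line 1: lst = [19, 3, 18, 25]
After line 2 (append adds [73, 76] as single element): lst = [19, 3, 18, 25, [73, 76]]
After line 3 (extend unpacks [43], adds 43): lst = [19, 3, 18, 25, [73, 76], 43]
After line 4: result = len(lst) = 6

[19, 3, 18, 25, [73, 76], 43]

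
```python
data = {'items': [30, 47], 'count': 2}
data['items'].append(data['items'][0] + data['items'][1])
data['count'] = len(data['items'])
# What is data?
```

After line 1: data = {'items': [30, 47], 'count': 2}
After line 2 (append 30 + 47 = 77): data = {'items': [30, 47, 77], 'count': 2}
After line 3 (count = len(items) = 3): data = {'items': [30, 47, 77], 'count': 3}

{'items': [30, 47, 77], 'count': 3}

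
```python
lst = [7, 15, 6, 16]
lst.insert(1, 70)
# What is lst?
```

[7, 70, 15, 6, 16]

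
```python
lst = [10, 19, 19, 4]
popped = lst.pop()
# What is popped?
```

4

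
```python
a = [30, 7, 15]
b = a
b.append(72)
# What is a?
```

After line 1: a = [30, 7, 15]
After line 2 (b = a is an alias, same object): a = [30, 7, 15], b = [30, 7, 15]
After line 3 (b.append mutates the shared list): a = [30, 7, 15, 72], b = [30, 7, 15, 72]

[30, 7, 15, 72]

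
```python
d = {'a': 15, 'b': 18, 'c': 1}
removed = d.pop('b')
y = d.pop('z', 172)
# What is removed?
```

After line 1: d = {'a': 15, 'b': 18, 'c': 1}
After line 2 (pop 'b' returns 18): d = {'a': 15, 'c': 1}, removed = 18
After line 3 (pop 'z' missing, returns default 172): d = {'a': 15, 'c': 1}, y = 172

18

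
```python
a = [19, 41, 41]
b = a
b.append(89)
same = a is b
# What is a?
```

After line 1: a = [19, 41, 41]
After line 2 (b = a is an alias, same object): a = [19, 41, 41], b = [19, 41, 41]
After line 3 (b.append mutates the shared list): a = [19, 41, 41, 89], b = [19, 41, 41, 89]
After line 4 (same = a is b; same object -> True): same = True

[19, 41, 41, 89]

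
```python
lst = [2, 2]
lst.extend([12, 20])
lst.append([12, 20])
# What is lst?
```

After line 1: lst = [2, 2]
After line 2 (extend unpacks [12, 20]): lst = [2, 2, 12, 20]
After line 3 (append adds [12, 20] as single element): lst = [2, 2, 12, 20, [12, 20]]

[2, 2, 12, 20, [12, 20]]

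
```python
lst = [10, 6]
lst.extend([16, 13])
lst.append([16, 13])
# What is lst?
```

After line 1: lst = [10, 6]
After line 2 (extend unpacks [16, 13]): lst = [10, 6, 16, 13]
After line 3 (append adds [16, 13] as single element): lst = [10, 6, 16, 13, [16, 13]]

[10, 6, 16, 13, [16, 13]]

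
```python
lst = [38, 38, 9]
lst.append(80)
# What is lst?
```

[38, 38, 9, 80]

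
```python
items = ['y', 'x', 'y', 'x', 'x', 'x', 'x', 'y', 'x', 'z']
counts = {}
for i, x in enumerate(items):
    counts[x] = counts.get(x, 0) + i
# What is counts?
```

Initial: counts = {}, items = ['y', 'x', 'y', 'x', 'x', 'x', 'x', 'y', 'x', 'z']
i=0, x='y': counts = {'y': 0}
i=1, x='x': counts = {'y': 0, 'x': 1}
i=2, x='y': counts = {'y': 2, 'x': 1}
i=3, x='x': counts = {'y': 2, 'x': 4}
i=4, x='x': counts = {'y': 2, 'x': 8}
i=5, x='x': counts = {'y': 2, 'x': 13}
i=6, x='x': counts = {'y': 2, 'x': 19}
i=7, x='y': counts = {'y': 9, 'x': 19}
i=8, x='x': counts = {'y': 9, 'x': 27}
i=9, x='z': counts = {'y': 9, 'x': 27, 'z': 9}

{'y': 9, 'x': 27, 'z': 9}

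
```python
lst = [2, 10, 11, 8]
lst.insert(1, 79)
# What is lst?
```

[2, 79, 10, 11, 8]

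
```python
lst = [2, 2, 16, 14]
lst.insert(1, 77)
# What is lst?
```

[2, 77, 2, 16, 14]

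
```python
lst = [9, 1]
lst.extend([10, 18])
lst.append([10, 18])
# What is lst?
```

After line 1: lst = [9, 1]
After line 2 (extend unpacks [10, 18]): lst = [9, 1, 10, 18]
After line 3 (append adds [10, 18] as single element): lst = [9, 1, 10, 18, [10, 18]]

[9, 1, 10, 18, [10, 18]]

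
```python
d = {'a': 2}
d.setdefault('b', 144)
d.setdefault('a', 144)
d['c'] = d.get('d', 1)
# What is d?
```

After line 1: d = {'a': 2}
After line 2 (setdefault adds 'b'=144): d = {'a': 2, 'b': 144}
After line 3 (setdefault 'a' no-op, already exists): d = {'a': 2, 'b': 144}
After line 4 (get('d', 1) returns default since 'd' not in d): d = {'a': 2, 'b': 144, 'c': 1}

{'a': 2, 'b': 144, 'c': 1}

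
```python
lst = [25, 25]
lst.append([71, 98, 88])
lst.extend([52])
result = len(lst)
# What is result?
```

After line 1: lst = [25, 25]
After line 2 (append adds [71, 98, 88] as single element): lst = [25, 25, [71, 98, 88]]
After line 3 (extend unpacks [52], adds 52): lst = [25, 25, [71, 98, 88], 52]
After line 4: result = len(lst) = 4

4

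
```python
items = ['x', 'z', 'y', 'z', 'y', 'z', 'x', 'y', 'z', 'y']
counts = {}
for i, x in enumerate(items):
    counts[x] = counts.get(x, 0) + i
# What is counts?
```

Initial: counts = {}, items = ['x', 'z', 'y', 'z', 'y', 'z', 'x', 'y', 'z', 'y']
i=0, x='x': counts = {'x': 0}
i=1, x='z': counts = {'x': 0, 'z': 1}
i=2, x='y': counts = {'x': 0, 'z': 1, 'y': 2}
i=3, x='z': counts = {'x': 0, 'z': 4, 'y': 2}
i=4, x='y': counts = {'x': 0, 'z': 4, 'y': 6}
i=5, x='z': counts = {'x': 0, 'z': 9, 'y': 6}
i=6, x='x': counts = {'x': 6, 'z': 9, 'y': 6}
i=7, x='y': counts = {'x': 6, 'z': 9, 'y': 13}
i=8, x='z': counts = {'x': 6, 'z': 17, 'y': 13}
i=9, x='y': counts = {'x': 6, 'z': 17, 'y': 22}

{'x': 6, 'z': 17, 'y': 22}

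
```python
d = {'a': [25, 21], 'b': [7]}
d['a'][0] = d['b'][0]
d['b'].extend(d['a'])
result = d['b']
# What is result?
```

After line 1: d = {'a': [25, 21], 'b': [7]}
After line 2 (a[0] = b[0] = 7): d = {'a': [7, 21], 'b': [7]}
After line 3 (b.extend(a) appends [7, 21]): d = {'a': [7, 21], 'b': [7, 7, 21]}
After line 4: result = d['b'] = [7, 7, 21]

[7, 7, 21]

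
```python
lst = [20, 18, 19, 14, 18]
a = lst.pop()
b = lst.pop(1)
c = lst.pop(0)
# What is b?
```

After line 1: lst = [20, 18, 19, 14, 18]
After line 2 (pop() -> a = 18): lst = [20, 18, 19, 14]
After line 3 (pop(1) -> b = 18): lst = [20, 19, 14]
After line 4 (pop(0) -> c = 20): lst = [19, 14]

18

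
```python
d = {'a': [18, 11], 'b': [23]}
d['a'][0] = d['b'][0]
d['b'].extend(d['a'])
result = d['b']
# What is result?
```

After line 1: d = {'a': [18, 11], 'b': [23]}
After line 2 (a[0] = b[0] = 23): d = {'a': [23, 11], 'b': [23]}
After line 3 (b.extend(a) appends [23, 11]): d = {'a': [23, 11], 'b': [23, 23, 11]}
After line 4: result = d['b'] = [23, 23, 11]

[23, 23, 11]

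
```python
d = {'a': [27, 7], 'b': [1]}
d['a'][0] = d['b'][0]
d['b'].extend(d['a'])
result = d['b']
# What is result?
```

After line 1: d = {'a': [27, 7], 'b': [1]}
After line 2 (a[0] = b[0] = 1): d = {'a': [1, 7], 'b': [1]}
After line 3 (b.extend(a) appends [1, 7]): d = {'a': [1, 7], 'b': [1, 1, 7]}
After line 4: result = d['b'] = [1, 1, 7]

[1, 1, 7]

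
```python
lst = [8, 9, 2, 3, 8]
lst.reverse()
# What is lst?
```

[8, 3, 2, 9, 8]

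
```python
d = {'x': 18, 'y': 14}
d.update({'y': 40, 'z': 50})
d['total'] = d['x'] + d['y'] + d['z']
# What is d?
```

After line 1: d = {'x': 18, 'y': 14}
After line 2 (y overwritten, z added): d = {'x': 18, 'y': 40, 'z': 50}
After line 3 (total = 18 + 40 + 50 = 108): d = {'x': 18, 'y': 40, 'z': 50, 'total': 108}

{'x': 18, 'y': 40, 'z': 50, 'total': 108}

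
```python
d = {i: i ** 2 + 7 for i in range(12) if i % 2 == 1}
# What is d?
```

{1: 8, 3: 16, 5: 32, 7: 56, 9: 88, 11: 128}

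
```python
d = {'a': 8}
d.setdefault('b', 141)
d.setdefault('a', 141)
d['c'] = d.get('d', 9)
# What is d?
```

After line 1: d = {'a': 8}
After line 2 (setdefault adds 'b'=141): d = {'a': 8, 'b': 141}
After line 3 (setdefault 'a' no-op, already exists): d = {'a': 8, 'b': 141}
After line 4 (get('d', 9) returns default since 'd' not in d): d = {'a': 8, 'b': 141, 'c': 9}

{'a': 8, 'b': 141, 'c': 9}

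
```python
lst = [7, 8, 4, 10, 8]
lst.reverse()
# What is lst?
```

[8, 10, 4, 8, 7]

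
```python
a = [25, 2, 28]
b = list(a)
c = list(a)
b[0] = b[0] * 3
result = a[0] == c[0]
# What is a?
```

After line 1: a = [25, 2, 28]
After line 2 (b = list(a), copy): a = [25, 2, 28], b = [25, 2, 28]
After line 3 (c = list(a) is a copy, new object): c = [25, 2, 28]
After line 4 (b[0] = 25 * 3 = 75; only b mutates (copy)): a = [25, 2, 28], b = [75, 2, 28], c = [25, 2, 28]
After line 5 (a[0] = 25, c[0] = 25; result = True)

[25, 2, 28]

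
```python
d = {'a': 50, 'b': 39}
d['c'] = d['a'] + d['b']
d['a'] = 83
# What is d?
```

After line 1: d = {'a': 50, 'b': 39}
After line 2 (d['c'] = 50 + 39): d = {'a': 50, 'b': 39, 'c': 89}
After line 3: d = {'a': 83, 'b': 39, 'c': 89}

{'a': 83, 'b': 39, 'c': 89}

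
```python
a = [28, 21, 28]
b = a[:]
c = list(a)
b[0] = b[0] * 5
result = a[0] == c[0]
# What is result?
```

After line 1: a = [28, 21, 28]
After line 2 (b = a[:], copy): a = [28, 21, 28], b = [28, 21, 28]
After line 3 (c = list(a) is a copy, new object): c = [28, 21, 28]
After line 4 (b[0] = 28 * 5 = 140; only b mutates (copy)): a = [28, 21, 28], b = [140, 21, 28], c = [28, 21, 28]
After line 5 (a[0] = 28, c[0] = 28; result = True)

True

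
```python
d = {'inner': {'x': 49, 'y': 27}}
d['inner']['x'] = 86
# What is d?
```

After line 1: d = {'inner': {'x': 49, 'y': 27}}
After line 2 (inner x overwritten): d = {'inner': {'x': 86, 'y': 27}}

{'inner': {'x': 86, 'y': 27}}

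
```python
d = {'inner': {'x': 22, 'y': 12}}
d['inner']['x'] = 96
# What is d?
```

After line 1: d = {'inner': {'x': 22, 'y': 12}}
After line 2 (inner x overwritten): d = {'inner': {'x': 96, 'y': 12}}

{'inner': {'x': 96, 'y': 12}}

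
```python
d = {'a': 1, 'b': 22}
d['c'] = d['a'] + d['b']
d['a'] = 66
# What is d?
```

After line 1: d = {'a': 1, 'b': 22}
After line 2 (d['c'] = 1 + 22): d = {'a': 1, 'b': 22, 'c': 23}
After line 3: d = {'a': 66, 'b': 22, 'c': 23}

{'a': 66, 'b': 22, 'c': 23}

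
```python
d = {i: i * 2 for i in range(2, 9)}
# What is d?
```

{2: 4, 3: 6, 4: 8, 5: 10, 6: 12, 7: 14, 8: 16}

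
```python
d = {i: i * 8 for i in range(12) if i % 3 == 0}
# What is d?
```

{0: 0, 3: 24, 6: 48, 9: 72}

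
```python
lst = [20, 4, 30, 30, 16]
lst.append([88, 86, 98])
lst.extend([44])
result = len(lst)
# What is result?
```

After line 1: lst = [20, 4, 30, 30, 16]
After line 2 (append adds [88, 86, 98] as single element): lst = [20, 4, 30, 30, 16, [88, 86, 98]]
After line 3 (extend unpacks [44], adds 44): lst = [20, 4, 30, 30, 16, [88, 86, 98], 44]
After line 4: result = len(lst) = 7

7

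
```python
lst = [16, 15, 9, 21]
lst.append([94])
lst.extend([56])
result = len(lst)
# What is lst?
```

After line 1: lst = [16, 15, 9, 21]
After line 2 (append adds [94] as single element): lst = [16, 15, 9, 21, [94]]
After line 3 (extend unpacks [56], adds 56): lst = [16, 15, 9, 21, [94], 56]
After line 4: result = len(lst) = 6

[16, 15, 9, 21, [94], 56]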